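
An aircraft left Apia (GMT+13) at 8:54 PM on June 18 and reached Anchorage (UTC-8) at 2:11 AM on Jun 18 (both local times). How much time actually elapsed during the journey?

Anchorage is 21:00 behind Apia.
Clock-face elapsed time (ignoring zones) is −18 hours 43 minutes.
Actual elapsed = −18 hours 43 minutes + 21:00 = 2 hours 17 minutes.

2 hours 17 minutes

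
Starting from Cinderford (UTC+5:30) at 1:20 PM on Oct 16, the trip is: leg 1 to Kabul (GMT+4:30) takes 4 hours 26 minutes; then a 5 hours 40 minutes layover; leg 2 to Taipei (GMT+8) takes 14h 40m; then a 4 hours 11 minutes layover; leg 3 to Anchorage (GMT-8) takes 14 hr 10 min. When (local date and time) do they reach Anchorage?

Convert departure to UTC: 1:20 PM − 5:30 = 7:50 AM UTC on Oct 16.
Add 4 hours and 26 minutes leg 1 → 12:16 PM UTC.
Add 5 hours and 40 minutes layover in Kabul → 5:56 PM UTC.
Add 14 hours and 40 minutes leg 2 → 8:36 AM UTC (Oct 17).
Add 4 hours 11 minutes layover in Taipei → 12:47 PM UTC.
Add 14 hours and 10 minutes leg 3 → 2:57 AM UTC (Oct 18).
Anchorage is UTC−8:00, so local arrival = 2:57 AM − 8:00 = 6:57 PM on Oct 17.

6:57 PM on October 17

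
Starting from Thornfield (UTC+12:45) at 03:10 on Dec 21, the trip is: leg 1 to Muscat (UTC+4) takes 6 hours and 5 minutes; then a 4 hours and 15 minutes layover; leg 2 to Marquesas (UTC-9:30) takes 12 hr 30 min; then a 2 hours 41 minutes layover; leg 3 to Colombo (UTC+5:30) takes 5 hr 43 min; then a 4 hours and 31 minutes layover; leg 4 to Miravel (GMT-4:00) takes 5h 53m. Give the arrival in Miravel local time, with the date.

Convert departure to UTC: 03:10 − 12:45 = 14:25 UTC on Dec 20.
Add 6 hours and 5 minutes leg 1 → 20:30 UTC.
Add 4 hours 15 minutes layover in Muscat → 00:45 UTC (Dec 21).
Add 12 hours 30 minutes leg 2 → 13:15 UTC.
Add 2 hours 41 minutes layover in Marquesas → 15:56 UTC.
Add 5 hours 43 minutes leg 3 → 21:39 UTC.
Add 4 hours and 31 minutes layover in Colombo → 02:10 UTC (Dec 22).
Add 5 hours and 53 minutes leg 4 → 08:03 UTC.
Miravel is UTC−4:00, so local arrival = 08:03 − 4:00 = 04:03 on Dec 22.

04:03 on December 22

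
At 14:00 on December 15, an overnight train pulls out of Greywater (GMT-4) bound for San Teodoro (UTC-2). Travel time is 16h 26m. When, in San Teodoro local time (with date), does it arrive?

Convert departure to UTC: 14:00 + 4:00 = 18:00 UTC on Dec 15.
Add 16 hours 26 minutes travel time → 10:26 UTC (Dec 16).
San Teodoro is UTC−2:00, so local arrival = 10:26 − 2:00 = 08:26 on Dec 16.

08:26 on December 16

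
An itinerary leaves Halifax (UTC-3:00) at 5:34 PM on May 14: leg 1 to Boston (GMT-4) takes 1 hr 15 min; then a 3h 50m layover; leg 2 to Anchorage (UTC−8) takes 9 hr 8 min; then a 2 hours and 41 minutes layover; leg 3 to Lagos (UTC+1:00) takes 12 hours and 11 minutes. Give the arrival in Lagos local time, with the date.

2:39 AM on May 16

Convert departure to UTC: 5:34 PM + 3:00 = 8:34 PM UTC on May 14.
Add 1 hour 15 minutes leg 1 → 9:49 PM UTC.
Add 3 hours and 50 minutes layover in Boston → 1:39 AM UTC (May 15).
Add 9 hours 8 minutes leg 2 → 10:47 AM UTC.
Add 2 hours and 41 minutes layover in Anchorage → 1:28 PM UTC.
Add 12 hours 11 minutes leg 3 → 1:39 AM UTC (May 16).
Lagos is UTC+1:00, so local arrival = 1:39 AM + 1:00 = 2:39 AM on May 16.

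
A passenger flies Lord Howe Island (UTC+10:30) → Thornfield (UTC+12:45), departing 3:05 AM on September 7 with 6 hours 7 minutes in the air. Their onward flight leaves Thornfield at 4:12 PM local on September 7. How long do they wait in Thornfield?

4 hours 45 minutes

Convert departure to UTC: 3:05 AM − 10:30 = 4:35 PM UTC on Sep 6.
Add 6 hours 7 minutes flight time → 10:42 PM UTC.
Thornfield is UTC+12:45, so local arrival = 10:42 PM + 12:45 = 11:27 AM on Sep 7.
Layover = 4:12 PM − 11:27 AM = 4 hours 45 minutes.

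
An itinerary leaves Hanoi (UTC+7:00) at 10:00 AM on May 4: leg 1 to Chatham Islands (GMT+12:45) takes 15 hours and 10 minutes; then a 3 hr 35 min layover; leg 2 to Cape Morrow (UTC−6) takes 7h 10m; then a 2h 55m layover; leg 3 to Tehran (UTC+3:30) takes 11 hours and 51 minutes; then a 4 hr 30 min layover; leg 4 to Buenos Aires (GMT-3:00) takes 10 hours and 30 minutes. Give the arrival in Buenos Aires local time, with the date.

7:41 AM on May 6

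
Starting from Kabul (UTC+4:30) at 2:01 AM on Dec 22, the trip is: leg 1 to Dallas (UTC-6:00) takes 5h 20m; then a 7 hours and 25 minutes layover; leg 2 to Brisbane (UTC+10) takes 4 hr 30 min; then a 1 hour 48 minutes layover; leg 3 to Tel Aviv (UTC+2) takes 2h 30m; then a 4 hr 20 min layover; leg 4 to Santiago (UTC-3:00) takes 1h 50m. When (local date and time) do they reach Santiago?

Convert departure to UTC: 2:01 AM − 4:30 = 9:31 PM UTC on Dec 21.
Add 5 hours and 20 minutes leg 1 → 2:51 AM UTC (Dec 22).
Add 7 hours 25 minutes layover in Dallas → 10:16 AM UTC.
Add 4 hours 30 minutes leg 2 → 2:46 PM UTC.
Add 1 hour and 48 minutes layover in Brisbane → 4:34 PM UTC.
Add 2 hours and 30 minutes leg 3 → 7:04 PM UTC.
Add 4 hours and 20 minutes layover in Tel Aviv → 11:24 PM UTC.
Add 1 hour and 50 minutes leg 4 → 1:14 AM UTC (Dec 23).
Santiago is UTC−3:00, so local arrival = 1:14 AM − 3:00 = 10:14 PM on Dec 22.

10:14 PM on Dec 22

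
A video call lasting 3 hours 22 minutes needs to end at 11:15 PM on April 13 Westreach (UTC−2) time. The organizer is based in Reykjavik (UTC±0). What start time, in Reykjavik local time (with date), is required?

9:53 PM on Apr 13

Target end time in UTC: 11:15 PM + 2:00 = 1:15 AM on Apr 14.
Subtract 3 hours 22 minutes → start 9:53 PM UTC on Apr 13.
Reykjavik is UTC+0, so start is 9:53 PM on Apr 13.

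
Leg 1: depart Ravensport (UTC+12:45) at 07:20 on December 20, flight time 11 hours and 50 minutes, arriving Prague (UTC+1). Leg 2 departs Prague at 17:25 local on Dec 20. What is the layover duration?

Convert departure to UTC: 07:20 − 12:45 = 18:35 UTC on Dec 19.
Add 11 hours 50 minutes flight time → 06:25 UTC (Dec 20).
Prague is UTC+1:00, so local arrival = 06:25 + 1:00 = 07:25 on Dec 20.
Layover = 17:25 − 07:25 = 10 hours.

10 hours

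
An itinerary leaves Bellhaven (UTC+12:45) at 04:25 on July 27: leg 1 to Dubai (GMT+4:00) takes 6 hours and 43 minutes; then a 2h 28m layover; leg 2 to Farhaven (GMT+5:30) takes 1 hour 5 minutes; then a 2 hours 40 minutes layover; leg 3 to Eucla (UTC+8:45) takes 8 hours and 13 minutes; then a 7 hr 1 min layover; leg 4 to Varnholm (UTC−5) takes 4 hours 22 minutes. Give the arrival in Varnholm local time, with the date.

19:12 on Jul 27

Convert departure to UTC: 04:25 − 12:45 = 15:40 UTC on Jul 26.
Add 6 hours and 43 minutes leg 1 → 22:23 UTC.
Add 2 hours and 28 minutes layover in Dubai → 00:51 UTC (Jul 27).
Add 1 hour 5 minutes leg 2 → 01:56 UTC.
Add 2 hours 40 minutes layover in Farhaven → 04:36 UTC.
Add 8 hours 13 minutes leg 3 → 12:49 UTC.
Add 7 hours 1 minute layover in Eucla → 19:50 UTC.
Add 4 hours and 22 minutes leg 4 → 00:12 UTC (Jul 28).
Varnholm is UTC−5:00, so local arrival = 00:12 − 5:00 = 19:12 on Jul 27.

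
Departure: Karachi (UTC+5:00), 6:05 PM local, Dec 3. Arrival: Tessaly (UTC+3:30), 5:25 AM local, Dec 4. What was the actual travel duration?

Departure in UTC: 6:05 PM − 5:00 = 1:05 PM on Dec 3.
Arrival in UTC: 5:25 AM − 3:30 = 1:55 AM on Dec 4.
Elapsed = 1:55 AM − 1:05 PM (+1 day) = 12 hours 50 minutes.

12 hours 50 minutes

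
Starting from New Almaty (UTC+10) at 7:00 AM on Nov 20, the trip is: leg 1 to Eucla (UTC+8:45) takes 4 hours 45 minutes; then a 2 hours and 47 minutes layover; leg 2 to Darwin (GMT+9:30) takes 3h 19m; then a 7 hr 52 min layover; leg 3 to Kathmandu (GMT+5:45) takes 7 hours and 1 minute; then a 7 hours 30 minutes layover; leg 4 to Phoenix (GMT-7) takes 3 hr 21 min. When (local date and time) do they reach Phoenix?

2:35 AM on Nov 21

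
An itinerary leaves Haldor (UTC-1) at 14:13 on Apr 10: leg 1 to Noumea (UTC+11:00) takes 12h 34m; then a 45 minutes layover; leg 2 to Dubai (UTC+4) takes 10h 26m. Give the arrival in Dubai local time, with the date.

18:58 on April 11

Convert departure to UTC: 14:13 + 1:00 = 15:13 UTC on Apr 10.
Add 12 hours and 34 minutes leg 1 → 03:47 UTC (Apr 11).
Add 45 minutes layover in Noumea → 04:32 UTC.
Add 10 hours 26 minutes leg 2 → 14:58 UTC.
Dubai is UTC+4:00, so local arrival = 14:58 + 4:00 = 18:58 on Apr 11.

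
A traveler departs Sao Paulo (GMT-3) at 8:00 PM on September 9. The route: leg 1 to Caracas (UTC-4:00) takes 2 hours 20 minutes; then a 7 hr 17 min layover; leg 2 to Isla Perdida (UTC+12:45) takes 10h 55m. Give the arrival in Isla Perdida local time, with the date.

Convert departure to UTC: 8:00 PM + 3:00 = 11:00 PM UTC on Sep 9.
Add 2 hours 20 minutes leg 1 → 1:20 AM UTC (Sep 10).
Add 7 hours and 17 minutes layover in Caracas → 8:37 AM UTC.
Add 10 hours 55 minutes leg 2 → 7:32 PM UTC.
Isla Perdida is UTC+12:45, so local arrival = 7:32 PM + 12:45 = 8:17 AM on Sep 11.

8:17 AM on September 11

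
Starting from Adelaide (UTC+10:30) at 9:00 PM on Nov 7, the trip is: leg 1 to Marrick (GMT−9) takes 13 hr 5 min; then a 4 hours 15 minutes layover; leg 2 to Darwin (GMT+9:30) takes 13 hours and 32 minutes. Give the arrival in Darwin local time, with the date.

2:52 AM on November 9

Convert departure to UTC: 9:00 PM − 10:30 = 10:30 AM UTC on Nov 7.
Add 13 hours 5 minutes leg 1 → 11:35 PM UTC.
Add 4 hours 15 minutes layover in Marrick → 3:50 AM UTC (Nov 8).
Add 13 hours 32 minutes leg 2 → 5:22 PM UTC.
Darwin is UTC+9:30, so local arrival = 5:22 PM + 9:30 = 2:52 AM on Nov 9.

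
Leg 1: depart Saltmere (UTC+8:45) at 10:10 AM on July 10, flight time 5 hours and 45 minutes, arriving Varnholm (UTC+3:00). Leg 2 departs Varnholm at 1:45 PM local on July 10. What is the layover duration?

Convert departure to UTC: 10:10 AM − 8:45 = 1:25 AM UTC on Jul 10.
Add 5 hours 45 minutes flight time → 7:10 AM UTC.
Varnholm is UTC+3:00, so local arrival = 7:10 AM + 3:00 = 10:10 AM on Jul 10.
Layover = 1:45 PM − 10:10 AM = 3 hours 35 minutes.

3 hours 35 minutes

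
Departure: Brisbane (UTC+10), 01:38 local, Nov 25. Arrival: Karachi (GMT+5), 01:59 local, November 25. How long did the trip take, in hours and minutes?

Departure in UTC: 01:38 − 10:00 = 15:38 on Nov 24.
Arrival in UTC: 01:59 − 5:00 = 20:59 on Nov 24.
Elapsed = 20:59 − 15:38 = 5 hours 21 minutes.

5 hours 21 minutes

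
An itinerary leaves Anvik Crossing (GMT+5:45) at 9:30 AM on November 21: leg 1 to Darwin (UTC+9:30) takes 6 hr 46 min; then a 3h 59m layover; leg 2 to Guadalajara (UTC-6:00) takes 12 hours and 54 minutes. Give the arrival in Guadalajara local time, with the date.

9:24 PM on November 21

Convert departure to UTC: 9:30 AM − 5:45 = 3:45 AM UTC on Nov 21.
Add 6 hours and 46 minutes leg 1 → 10:31 AM UTC.
Add 3 hours 59 minutes layover in Darwin → 2:30 PM UTC.
Add 12 hours 54 minutes leg 2 → 3:24 AM UTC (Nov 22).
Guadalajara is UTC−6:00, so local arrival = 3:24 AM − 6:00 = 9:24 PM on Nov 21.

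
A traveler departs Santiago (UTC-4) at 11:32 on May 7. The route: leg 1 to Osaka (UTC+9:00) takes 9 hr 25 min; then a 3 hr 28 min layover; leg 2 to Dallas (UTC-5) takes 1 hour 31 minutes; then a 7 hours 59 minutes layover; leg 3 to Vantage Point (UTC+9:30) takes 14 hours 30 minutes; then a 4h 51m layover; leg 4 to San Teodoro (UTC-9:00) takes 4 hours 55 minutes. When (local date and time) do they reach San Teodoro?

05:11 on May 9

Convert departure to UTC: 11:32 + 4:00 = 15:32 UTC on May 7.
Add 9 hours and 25 minutes leg 1 → 00:57 UTC (May 8).
Add 3 hours and 28 minutes layover in Osaka → 04:25 UTC.
Add 1 hour and 31 minutes leg 2 → 05:56 UTC.
Add 7 hours and 59 minutes layover in Dallas → 13:55 UTC.
Add 14 hours 30 minutes leg 3 → 04:25 UTC (May 9).
Add 4 hours and 51 minutes layover in Vantage Point → 09:16 UTC.
Add 4 hours 55 minutes leg 4 → 14:11 UTC.
San Teodoro is UTC−9:00, so local arrival = 14:11 − 9:00 = 05:11 on May 9.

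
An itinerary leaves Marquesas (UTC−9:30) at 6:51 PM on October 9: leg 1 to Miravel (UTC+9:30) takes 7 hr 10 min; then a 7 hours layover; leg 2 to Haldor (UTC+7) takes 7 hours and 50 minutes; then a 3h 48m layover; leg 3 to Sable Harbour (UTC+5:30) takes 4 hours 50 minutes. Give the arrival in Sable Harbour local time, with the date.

Convert departure to UTC: 6:51 PM + 9:30 = 4:21 AM UTC on Oct 10.
Add 7 hours and 10 minutes leg 1 → 11:31 AM UTC.
Add 7 hours layover in Miravel → 6:31 PM UTC.
Add 7 hours 50 minutes leg 2 → 2:21 AM UTC (Oct 11).
Add 3 hours and 48 minutes layover in Haldor → 6:09 AM UTC.
Add 4 hours and 50 minutes leg 3 → 10:59 AM UTC.
Sable Harbour is UTC+5:30, so local arrival = 10:59 AM + 5:30 = 4:29 PM on Oct 11.

4:29 PM on October 11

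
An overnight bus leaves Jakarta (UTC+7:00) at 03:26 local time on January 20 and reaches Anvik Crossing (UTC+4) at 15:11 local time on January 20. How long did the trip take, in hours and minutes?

Anvik Crossing is 3:00 behind Jakarta.
Clock-face elapsed time (ignoring zones) is 11 hours 45 minutes.
Actual elapsed = 11 hours 45 minutes + 3:00 = 14 hours 45 minutes.

14 hours 45 minutes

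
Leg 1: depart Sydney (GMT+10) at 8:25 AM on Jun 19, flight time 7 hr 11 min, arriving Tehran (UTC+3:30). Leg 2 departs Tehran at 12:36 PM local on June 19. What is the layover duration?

Convert departure to UTC: 8:25 AM − 10:00 = 10:25 PM UTC on Jun 18.
Add 7 hours 11 minutes flight time → 5:36 AM UTC (Jun 19).
Tehran is UTC+3:30, so local arrival = 5:36 AM + 3:30 = 9:06 AM on Jun 19.
Layover = 12:36 PM − 9:06 AM = 3 hours 30 minutes.

3 hours 30 minutes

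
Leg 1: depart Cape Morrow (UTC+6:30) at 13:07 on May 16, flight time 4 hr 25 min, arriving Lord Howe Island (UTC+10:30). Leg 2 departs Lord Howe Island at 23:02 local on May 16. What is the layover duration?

Convert departure to UTC: 13:07 − 6:30 = 06:37 UTC on May 16.
Add 4 hours 25 minutes flight time → 11:02 UTC.
Lord Howe Island is UTC+10:30, so local arrival = 11:02 + 10:30 = 21:32 on May 16.
Layover = 23:02 − 21:32 = 1 hour 30 minutes.

1 hour 30 minutes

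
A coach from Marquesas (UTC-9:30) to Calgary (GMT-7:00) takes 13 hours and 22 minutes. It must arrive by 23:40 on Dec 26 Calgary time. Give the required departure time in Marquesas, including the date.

07:48 on Dec 26

Target arrival in UTC: 23:40 + 7:00 = 06:40 on Dec 27.
Subtract 13 hours and 22 minutes → departure 17:18 UTC on Dec 26.
Marquesas is UTC−9:30: 17:18 − 9:30 = 07:48 on Dec 26.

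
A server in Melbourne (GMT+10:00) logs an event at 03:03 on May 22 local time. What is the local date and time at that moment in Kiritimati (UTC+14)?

Kiritimati is 4:00 ahead of Melbourne.
Shift by the zone difference: 03:03 + 4:00 = 07:03 on May 22 in Kiritimati.

07:03 on May 22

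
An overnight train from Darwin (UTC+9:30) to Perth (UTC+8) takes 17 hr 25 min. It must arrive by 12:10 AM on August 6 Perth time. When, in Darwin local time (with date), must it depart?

Target arrival in UTC: 12:10 AM − 8:00 = 4:10 PM on Aug 5.
Subtract 17 hours 25 minutes → departure 10:45 PM UTC on Aug 4.
Darwin is UTC+9:30: 10:45 PM + 9:30 = 8:15 AM on Aug 5.

8:15 AM on August 5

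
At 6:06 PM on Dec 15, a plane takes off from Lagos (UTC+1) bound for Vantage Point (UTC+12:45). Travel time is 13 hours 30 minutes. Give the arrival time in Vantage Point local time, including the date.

7:21 PM on December 16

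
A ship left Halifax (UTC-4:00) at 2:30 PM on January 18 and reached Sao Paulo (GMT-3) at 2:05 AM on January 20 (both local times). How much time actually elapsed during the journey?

Sao Paulo is 1:00 ahead of Halifax.
Clock-face elapsed time (ignoring zones) is 35 hours 35 minutes.
Actual elapsed = 35 hours 35 minutes − 1:00 = 34 hours 35 minutes.

34 hours 35 minutes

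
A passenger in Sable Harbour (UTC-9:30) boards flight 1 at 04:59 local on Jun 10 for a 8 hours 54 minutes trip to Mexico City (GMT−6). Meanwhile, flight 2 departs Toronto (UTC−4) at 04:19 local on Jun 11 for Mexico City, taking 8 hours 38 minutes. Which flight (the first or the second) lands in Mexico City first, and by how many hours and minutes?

the first, by 17 hours 34 minutes

Flight 1 in UTC: 04:59 + 9:30 = 14:29 on Jun 10.
+8 hours 54 minutes → arrive 23:23 UTC on Jun 10.
Flight 2 in UTC: 04:19 + 4:00 = 08:19 on Jun 11.
+8 hours and 38 minutes → arrive 16:57 UTC on Jun 11.
Flight 1 lands earlier by 17 hours 34 minutes.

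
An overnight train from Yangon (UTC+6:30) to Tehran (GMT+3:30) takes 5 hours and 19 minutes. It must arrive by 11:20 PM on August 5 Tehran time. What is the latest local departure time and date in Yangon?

Target arrival in UTC: 11:20 PM − 3:30 = 7:50 PM on Aug 5.
Subtract 5 hours 19 minutes → departure 2:31 PM UTC on Aug 5.
Yangon is UTC+6:30: 2:31 PM + 6:30 = 9:01 PM on Aug 5.

9:01 PM on August 5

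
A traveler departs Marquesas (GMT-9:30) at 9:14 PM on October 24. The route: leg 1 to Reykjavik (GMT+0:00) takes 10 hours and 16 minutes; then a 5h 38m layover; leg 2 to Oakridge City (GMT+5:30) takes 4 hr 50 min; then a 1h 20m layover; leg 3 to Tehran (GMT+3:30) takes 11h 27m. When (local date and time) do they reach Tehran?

7:45 PM on Oct 26

Convert departure to UTC: 9:14 PM + 9:30 = 6:44 AM UTC on Oct 25.
Add 10 hours and 16 minutes leg 1 → 5:00 PM UTC.
Add 5 hours and 38 minutes layover in Reykjavik → 10:38 PM UTC.
Add 4 hours 50 minutes leg 2 → 3:28 AM UTC (Oct 26).
Add 1 hour and 20 minutes layover in Oakridge City → 4:48 AM UTC.
Add 11 hours and 27 minutes leg 3 → 4:15 PM UTC.
Tehran is UTC+3:30, so local arrival = 4:15 PM + 3:30 = 7:45 PM on Oct 26.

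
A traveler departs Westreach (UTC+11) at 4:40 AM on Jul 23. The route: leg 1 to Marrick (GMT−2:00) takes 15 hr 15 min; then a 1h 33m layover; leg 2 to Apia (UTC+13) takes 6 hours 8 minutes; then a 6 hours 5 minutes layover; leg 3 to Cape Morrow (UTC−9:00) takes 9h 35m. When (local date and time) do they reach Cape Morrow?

11:16 PM on Jul 23

Convert departure to UTC: 4:40 AM − 11:00 = 5:40 PM UTC on Jul 22.
Add 15 hours 15 minutes leg 1 → 8:55 AM UTC (Jul 23).
Add 1 hour 33 minutes layover in Marrick → 10:28 AM UTC.
Add 6 hours and 8 minutes leg 2 → 4:36 PM UTC.
Add 6 hours 5 minutes layover in Apia → 10:41 PM UTC.
Add 9 hours and 35 minutes leg 3 → 8:16 AM UTC (Jul 24).
Cape Morrow is UTC−9:00, so local arrival = 8:16 AM − 9:00 = 11:16 PM on Jul 23.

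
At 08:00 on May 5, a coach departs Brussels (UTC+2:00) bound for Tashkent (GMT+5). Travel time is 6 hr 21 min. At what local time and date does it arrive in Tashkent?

Tashkent is 3:00 ahead of Brussels.
After 6 hours and 21 minutes it is 14:21 in Brussels.
Shift by the zone difference: 14:21 + 3:00 = 17:21 on May 5 in Tashkent.

17:21 on May 5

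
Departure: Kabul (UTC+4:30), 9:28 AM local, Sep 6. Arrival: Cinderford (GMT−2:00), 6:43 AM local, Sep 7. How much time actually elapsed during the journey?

Cinderford is 6:30 behind Kabul.
Clock-face elapsed time (ignoring zones) is 21 hours 15 minutes.
Actual elapsed = 21 hours 15 minutes + 6:30 = 27 hours 45 minutes.

27 hours 45 minutes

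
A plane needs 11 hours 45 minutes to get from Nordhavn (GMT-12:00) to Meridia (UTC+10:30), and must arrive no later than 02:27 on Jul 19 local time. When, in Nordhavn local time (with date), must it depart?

16:12 on July 17

Target arrival in UTC: 02:27 − 10:30 = 15:57 on Jul 18.
Subtract 11 hours and 45 minutes → departure 04:12 UTC on Jul 18.
Nordhavn is UTC−12:00: 04:12 − 12:00 = 16:12 on Jul 17.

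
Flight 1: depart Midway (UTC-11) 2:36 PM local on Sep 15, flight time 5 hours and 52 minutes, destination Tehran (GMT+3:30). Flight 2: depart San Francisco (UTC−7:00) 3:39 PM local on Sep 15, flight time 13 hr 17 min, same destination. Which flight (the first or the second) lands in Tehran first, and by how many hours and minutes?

the first, by 4 hours 28 minutes

Flight 1 in UTC: 2:36 PM + 11:00 = 1:36 AM on Sep 16.
+5 hours 52 minutes → arrive 7:28 AM UTC on Sep 16.
Flight 2 in UTC: 3:39 PM + 7:00 = 10:39 PM on Sep 15.
+13 hours and 17 minutes → arrive 11:56 AM UTC on Sep 16.
Flight 1 lands earlier by 4 hours 28 minutes.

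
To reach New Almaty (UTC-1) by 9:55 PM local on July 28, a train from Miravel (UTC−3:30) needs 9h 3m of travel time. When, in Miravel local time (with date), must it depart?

Target arrival in UTC: 9:55 PM + 1:00 = 10:55 PM on Jul 28.
Subtract 9 hours and 3 minutes → departure 1:52 PM UTC on Jul 28.
Miravel is UTC−3:30: 1:52 PM − 3:30 = 10:22 AM on Jul 28.

10:22 AM on July 28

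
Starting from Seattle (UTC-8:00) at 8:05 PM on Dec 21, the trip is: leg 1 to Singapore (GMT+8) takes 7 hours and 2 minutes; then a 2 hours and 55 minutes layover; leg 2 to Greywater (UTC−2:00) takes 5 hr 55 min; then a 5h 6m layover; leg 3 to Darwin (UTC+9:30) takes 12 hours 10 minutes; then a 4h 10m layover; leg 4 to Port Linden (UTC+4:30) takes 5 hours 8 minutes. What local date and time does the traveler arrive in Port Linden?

3:01 AM on December 24

Convert departure to UTC: 8:05 PM + 8:00 = 4:05 AM UTC on Dec 22.
Add 7 hours 2 minutes leg 1 → 11:07 AM UTC.
Add 2 hours and 55 minutes layover in Singapore → 2:02 PM UTC.
Add 5 hours 55 minutes leg 2 → 7:57 PM UTC.
Add 5 hours and 6 minutes layover in Greywater → 1:03 AM UTC (Dec 23).
Add 12 hours and 10 minutes leg 3 → 1:13 PM UTC.
Add 4 hours and 10 minutes layover in Darwin → 5:23 PM UTC.
Add 5 hours 8 minutes leg 4 → 10:31 PM UTC.
Port Linden is UTC+4:30, so local arrival = 10:31 PM + 4:30 = 3:01 AM on Dec 24.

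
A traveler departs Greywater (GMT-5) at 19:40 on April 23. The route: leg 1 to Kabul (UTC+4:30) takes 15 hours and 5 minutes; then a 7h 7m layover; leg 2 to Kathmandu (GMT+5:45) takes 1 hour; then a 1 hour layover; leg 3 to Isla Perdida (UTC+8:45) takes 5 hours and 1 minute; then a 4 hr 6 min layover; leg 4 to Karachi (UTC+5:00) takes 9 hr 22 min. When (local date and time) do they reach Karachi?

00:21 on Apr 26

Convert departure to UTC: 19:40 + 5:00 = 00:40 UTC on Apr 24.
Add 15 hours and 5 minutes leg 1 → 15:45 UTC.
Add 7 hours 7 minutes layover in Kabul → 22:52 UTC.
Add 1 hour leg 2 → 23:52 UTC.
Add 1 hour layover in Kathmandu → 00:52 UTC (Apr 25).
Add 5 hours and 1 minute leg 3 → 05:53 UTC.
Add 4 hours and 6 minutes layover in Isla Perdida → 09:59 UTC.
Add 9 hours 22 minutes leg 4 → 19:21 UTC.
Karachi is UTC+5:00, so local arrival = 19:21 + 5:00 = 00:21 on Apr 26.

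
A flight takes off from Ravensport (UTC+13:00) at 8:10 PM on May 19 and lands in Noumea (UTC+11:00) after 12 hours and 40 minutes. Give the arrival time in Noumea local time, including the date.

Noumea is 2:00 behind Ravensport.
After 12 hours 40 minutes it is 8:50 AM (May 20) in Ravensport.
Shift by the zone difference: 8:50 AM − 2:00 = 6:50 AM on May 20 in Noumea.

6:50 AM on May 20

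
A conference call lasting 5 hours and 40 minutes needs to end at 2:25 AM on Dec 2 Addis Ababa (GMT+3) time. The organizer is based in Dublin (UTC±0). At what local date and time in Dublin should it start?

Target end time in UTC: 2:25 AM − 3:00 = 11:25 PM on Dec 1.
Subtract 5 hours 40 minutes → start 5:45 PM UTC on Dec 1.
Dublin is UTC+0, so start is 5:45 PM on Dec 1.

5:45 PM on Dec 1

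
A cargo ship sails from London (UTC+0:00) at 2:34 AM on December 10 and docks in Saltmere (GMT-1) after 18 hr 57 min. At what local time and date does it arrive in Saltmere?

London is at UTC+0, so departure is already 2:34 AM UTC on Dec 10.
Add 18 hours and 57 minutes travel time → 9:31 PM UTC.
Saltmere is UTC−1:00, so local arrival = 9:31 PM − 1:00 = 8:31 PM on Dec 10.

8:31 PM on December 10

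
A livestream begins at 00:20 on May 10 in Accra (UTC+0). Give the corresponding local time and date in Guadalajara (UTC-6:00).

Guadalajara is 6:00 behind Accra.
Shift by the zone difference: 00:20 − 6:00 = 18:20 on May 9 in Guadalajara.

18:20 on May 9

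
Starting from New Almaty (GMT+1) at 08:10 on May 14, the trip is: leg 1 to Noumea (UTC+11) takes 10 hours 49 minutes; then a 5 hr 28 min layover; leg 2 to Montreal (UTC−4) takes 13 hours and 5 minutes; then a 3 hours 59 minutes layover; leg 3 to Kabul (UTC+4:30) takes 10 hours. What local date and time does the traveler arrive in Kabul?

07:01 on May 16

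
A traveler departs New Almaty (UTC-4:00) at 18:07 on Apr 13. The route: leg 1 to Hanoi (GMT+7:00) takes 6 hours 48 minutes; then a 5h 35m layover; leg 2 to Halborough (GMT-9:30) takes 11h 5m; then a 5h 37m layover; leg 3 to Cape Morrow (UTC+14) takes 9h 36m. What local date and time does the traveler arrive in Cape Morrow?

Convert departure to UTC: 18:07 + 4:00 = 22:07 UTC on Apr 13.
Add 6 hours 48 minutes leg 1 → 04:55 UTC (Apr 14).
Add 5 hours and 35 minutes layover in Hanoi → 10:30 UTC.
Add 11 hours 5 minutes leg 2 → 21:35 UTC.
Add 5 hours 37 minutes layover in Halborough → 03:12 UTC (Apr 15).
Add 9 hours and 36 minutes leg 3 → 12:48 UTC.
Cape Morrow is UTC+14:00, so local arrival = 12:48 + 14:00 = 02:48 on Apr 16.

02:48 on April 16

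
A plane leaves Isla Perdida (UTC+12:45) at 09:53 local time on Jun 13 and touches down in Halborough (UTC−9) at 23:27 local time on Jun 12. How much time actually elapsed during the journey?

Halborough is 21:45 behind Isla Perdida.
Clock-face elapsed time (ignoring zones) is −10 hours 26 minutes.
Actual elapsed = −10 hours 26 minutes + 21:45 = 11 hours 19 minutes.

11 hours 19 minutes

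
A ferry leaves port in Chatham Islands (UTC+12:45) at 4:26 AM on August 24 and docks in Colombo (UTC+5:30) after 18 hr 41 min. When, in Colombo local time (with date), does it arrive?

3:52 PM on Aug 24

Convert departure to UTC: 4:26 AM − 12:45 = 3:41 PM UTC on Aug 23.
Add 18 hours 41 minutes travel time → 10:22 AM UTC (Aug 24).
Colombo is UTC+5:30, so local arrival = 10:22 AM + 5:30 = 3:52 PM on Aug 24.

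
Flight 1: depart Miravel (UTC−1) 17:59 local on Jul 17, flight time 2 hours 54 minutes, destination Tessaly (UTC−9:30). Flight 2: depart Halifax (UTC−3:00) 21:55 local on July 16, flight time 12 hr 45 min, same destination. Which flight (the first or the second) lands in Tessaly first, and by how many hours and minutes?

the second, by 8 hours 13 minutes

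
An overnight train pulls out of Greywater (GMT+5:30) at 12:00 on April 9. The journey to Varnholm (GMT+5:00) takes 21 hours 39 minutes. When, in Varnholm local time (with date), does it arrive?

Convert departure to UTC: 12:00 − 5:30 = 06:30 UTC on Apr 9.
Add 21 hours 39 minutes travel time → 04:09 UTC (Apr 10).
Varnholm is UTC+5:00, so local arrival = 04:09 + 5:00 = 09:09 on Apr 10.

09:09 on April 10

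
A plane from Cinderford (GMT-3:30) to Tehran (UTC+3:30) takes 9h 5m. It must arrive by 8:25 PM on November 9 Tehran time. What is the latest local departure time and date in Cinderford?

Target arrival in UTC: 8:25 PM − 3:30 = 4:55 PM on Nov 9.
Subtract 9 hours and 5 minutes → departure 7:50 AM UTC on Nov 9.
Cinderford is UTC−3:30: 7:50 AM − 3:30 = 4:20 AM on Nov 9.

4:20 AM on Nov 9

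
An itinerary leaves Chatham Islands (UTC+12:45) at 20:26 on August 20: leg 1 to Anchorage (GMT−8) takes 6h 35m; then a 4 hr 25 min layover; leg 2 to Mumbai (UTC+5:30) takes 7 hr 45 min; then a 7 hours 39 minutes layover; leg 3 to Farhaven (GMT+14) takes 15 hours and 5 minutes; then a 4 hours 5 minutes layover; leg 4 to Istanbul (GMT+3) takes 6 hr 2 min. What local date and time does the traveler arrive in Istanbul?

14:17 on Aug 22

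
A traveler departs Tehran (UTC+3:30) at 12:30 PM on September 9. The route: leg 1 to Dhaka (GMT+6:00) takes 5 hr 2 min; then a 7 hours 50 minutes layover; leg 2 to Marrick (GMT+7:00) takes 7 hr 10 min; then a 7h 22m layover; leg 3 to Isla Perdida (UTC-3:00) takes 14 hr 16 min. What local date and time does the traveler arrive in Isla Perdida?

11:40 PM on Sep 10

Convert departure to UTC: 12:30 PM − 3:30 = 9:00 AM UTC on Sep 9.
Add 5 hours 2 minutes leg 1 → 2:02 PM UTC.
Add 7 hours and 50 minutes layover in Dhaka → 9:52 PM UTC.
Add 7 hours and 10 minutes leg 2 → 5:02 AM UTC (Sep 10).
Add 7 hours and 22 minutes layover in Marrick → 12:24 PM UTC.
Add 14 hours 16 minutes leg 3 → 2:40 AM UTC (Sep 11).
Isla Perdida is UTC−3:00, so local arrival = 2:40 AM − 3:00 = 11:40 PM on Sep 10.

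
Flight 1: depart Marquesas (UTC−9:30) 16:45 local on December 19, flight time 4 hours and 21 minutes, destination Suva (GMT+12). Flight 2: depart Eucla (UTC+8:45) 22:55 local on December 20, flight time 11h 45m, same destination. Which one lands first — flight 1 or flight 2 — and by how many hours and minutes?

Flight 1 in UTC: 16:45 + 9:30 = 02:15 on Dec 20.
+4 hours 21 minutes → arrive 06:36 UTC on Dec 20.
Flight 2 in UTC: 22:55 − 8:45 = 14:10 on Dec 20.
+11 hours 45 minutes → arrive 01:55 UTC on Dec 21.
Flight 1 lands earlier by 19 hours 19 minutes.

the first, by 19 hours 19 minutes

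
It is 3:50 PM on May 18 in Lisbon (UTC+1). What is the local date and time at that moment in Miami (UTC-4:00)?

In UTC: 3:50 PM − 1:00 = 2:50 PM on May 18.
Miami is UTC−4:00: 2:50 PM − 4:00 = 10:50 AM on May 18.

10:50 AM on May 18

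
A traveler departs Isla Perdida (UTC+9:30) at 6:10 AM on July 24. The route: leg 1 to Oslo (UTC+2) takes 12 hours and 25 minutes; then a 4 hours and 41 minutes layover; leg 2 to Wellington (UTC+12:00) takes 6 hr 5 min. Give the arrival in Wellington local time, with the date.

Convert departure to UTC: 6:10 AM − 9:30 = 8:40 PM UTC on Jul 23.
Add 12 hours and 25 minutes leg 1 → 9:05 AM UTC (Jul 24).
Add 4 hours and 41 minutes layover in Oslo → 1:46 PM UTC.
Add 6 hours 5 minutes leg 2 → 7:51 PM UTC.
Wellington is UTC+12:00, so local arrival = 7:51 PM + 12:00 = 7:51 AM on Jul 25.

7:51 AM on Jul 25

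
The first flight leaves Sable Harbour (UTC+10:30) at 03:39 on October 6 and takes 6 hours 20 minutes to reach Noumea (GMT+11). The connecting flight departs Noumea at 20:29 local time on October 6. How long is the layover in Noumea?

10 hours

Convert departure to UTC: 03:39 − 10:30 = 17:09 UTC on Oct 5.
Add 6 hours 20 minutes flight time → 23:29 UTC.
Noumea is UTC+11:00, so local arrival = 23:29 + 11:00 = 10:29 on Oct 6.
Layover = 20:29 − 10:29 = 10 hours.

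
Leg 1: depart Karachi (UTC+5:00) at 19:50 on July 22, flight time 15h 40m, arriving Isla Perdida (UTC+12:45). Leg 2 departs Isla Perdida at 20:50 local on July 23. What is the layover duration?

1 hour 35 minutes

Convert departure to UTC: 19:50 − 5:00 = 14:50 UTC on Jul 22.
Add 15 hours 40 minutes flight time → 06:30 UTC (Jul 23).
Isla Perdida is UTC+12:45, so local arrival = 06:30 + 12:45 = 19:15 on Jul 23.
Layover = 20:50 − 19:15 = 1 hour 35 minutes.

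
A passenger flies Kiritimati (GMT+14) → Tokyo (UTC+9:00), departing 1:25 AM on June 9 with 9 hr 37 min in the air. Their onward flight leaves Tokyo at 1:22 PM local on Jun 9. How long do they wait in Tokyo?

Convert departure to UTC: 1:25 AM − 14:00 = 11:25 AM UTC on Jun 8.
Add 9 hours 37 minutes flight time → 9:02 PM UTC.
Tokyo is UTC+9:00, so local arrival = 9:02 PM + 9:00 = 6:02 AM on Jun 9.
Layover = 1:22 PM − 6:02 AM = 7 hours 20 minutes.

7 hours 20 minutes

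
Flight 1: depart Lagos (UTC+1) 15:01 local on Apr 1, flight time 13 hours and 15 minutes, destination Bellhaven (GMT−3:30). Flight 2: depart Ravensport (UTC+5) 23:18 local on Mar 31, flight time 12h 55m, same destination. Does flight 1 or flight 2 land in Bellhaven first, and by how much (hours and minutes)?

the second, by 20 hours 3 minutes

Flight 1 in UTC: 15:01 − 1:00 = 14:01 on Apr 1.
+13 hours 15 minutes → arrive 03:16 UTC on Apr 2.
Flight 2 in UTC: 23:18 − 5:00 = 18:18 on Mar 31.
+12 hours and 55 minutes → arrive 07:13 UTC on Apr 1.
Flight 2 lands earlier by 20 hours 3 minutes.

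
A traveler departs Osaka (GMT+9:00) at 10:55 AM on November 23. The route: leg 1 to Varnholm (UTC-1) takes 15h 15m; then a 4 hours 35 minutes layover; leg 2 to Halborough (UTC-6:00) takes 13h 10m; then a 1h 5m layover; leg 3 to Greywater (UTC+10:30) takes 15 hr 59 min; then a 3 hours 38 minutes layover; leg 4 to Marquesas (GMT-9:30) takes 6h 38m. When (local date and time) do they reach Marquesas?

4:45 AM on November 25

Convert departure to UTC: 10:55 AM − 9:00 = 1:55 AM UTC on Nov 23.
Add 15 hours 15 minutes leg 1 → 5:10 PM UTC.
Add 4 hours and 35 minutes layover in Varnholm → 9:45 PM UTC.
Add 13 hours and 10 minutes leg 2 → 10:55 AM UTC (Nov 24).
Add 1 hour and 5 minutes layover in Halborough → 12:00 PM UTC.
Add 15 hours and 59 minutes leg 3 → 3:59 AM UTC (Nov 25).
Add 3 hours and 38 minutes layover in Greywater → 7:37 AM UTC.
Add 6 hours 38 minutes leg 4 → 2:15 PM UTC.
Marquesas is UTC−9:30, so local arrival = 2:15 PM − 9:30 = 4:45 AM on Nov 25.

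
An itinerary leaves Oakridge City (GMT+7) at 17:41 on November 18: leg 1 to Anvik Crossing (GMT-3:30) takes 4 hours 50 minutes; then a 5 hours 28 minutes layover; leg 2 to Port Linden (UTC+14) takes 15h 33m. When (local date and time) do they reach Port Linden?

02:32 on Nov 20

Convert departure to UTC: 17:41 − 7:00 = 10:41 UTC on Nov 18.
Add 4 hours and 50 minutes leg 1 → 15:31 UTC.
Add 5 hours and 28 minutes layover in Anvik Crossing → 20:59 UTC.
Add 15 hours and 33 minutes leg 2 → 12:32 UTC (Nov 19).
Port Linden is UTC+14:00, so local arrival = 12:32 + 14:00 = 02:32 on Nov 20.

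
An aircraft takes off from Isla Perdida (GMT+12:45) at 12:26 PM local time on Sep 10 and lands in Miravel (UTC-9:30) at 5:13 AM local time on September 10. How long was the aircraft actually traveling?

Departure in UTC: 12:26 PM − 12:45 = 11:41 PM on Sep 9.
Arrival in UTC: 5:13 AM + 9:30 = 2:43 PM on Sep 10.
Elapsed = 2:43 PM − 11:41 PM (+1 day) = 15 hours 2 minutes.

15 hours 2 minutes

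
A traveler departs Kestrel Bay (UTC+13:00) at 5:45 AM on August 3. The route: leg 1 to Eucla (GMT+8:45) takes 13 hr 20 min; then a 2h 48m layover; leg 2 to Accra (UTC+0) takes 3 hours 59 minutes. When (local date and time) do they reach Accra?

Convert departure to UTC: 5:45 AM − 13:00 = 4:45 PM UTC on Aug 2.
Add 13 hours and 20 minutes leg 1 → 6:05 AM UTC (Aug 3).
Add 2 hours and 48 minutes layover in Eucla → 8:53 AM UTC.
Add 3 hours 59 minutes leg 2 → 12:52 PM UTC.
Accra is UTC+0, so local arrival is the same: 12:52 PM on Aug 3.

12:52 PM on August 3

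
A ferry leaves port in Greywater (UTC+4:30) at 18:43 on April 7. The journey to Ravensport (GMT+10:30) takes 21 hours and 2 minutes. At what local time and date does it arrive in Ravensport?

21:45 on April 8

Convert departure to UTC: 18:43 − 4:30 = 14:13 UTC on Apr 7.
Add 21 hours 2 minutes travel time → 11:15 UTC (Apr 8).
Ravensport is UTC+10:30, so local arrival = 11:15 + 10:30 = 21:45 on Apr 8.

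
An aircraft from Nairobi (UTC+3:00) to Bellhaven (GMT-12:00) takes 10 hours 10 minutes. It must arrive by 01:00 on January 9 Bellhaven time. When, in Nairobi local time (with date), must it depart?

05:50 on Jan 9

Target arrival in UTC: 01:00 + 12:00 = 13:00 on Jan 9.
Subtract 10 hours and 10 minutes → departure 02:50 UTC on Jan 9.
Nairobi is UTC+3:00: 02:50 + 3:00 = 05:50 on Jan 9.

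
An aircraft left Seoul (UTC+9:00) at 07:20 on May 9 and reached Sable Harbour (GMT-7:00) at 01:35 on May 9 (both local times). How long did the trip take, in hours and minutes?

Departure in UTC: 07:20 − 9:00 = 22:20 on May 8.
Arrival in UTC: 01:35 + 7:00 = 08:35 on May 9.
Elapsed = 08:35 − 22:20 (+1 day) = 10 hours 15 minutes.

10 hours 15 minutes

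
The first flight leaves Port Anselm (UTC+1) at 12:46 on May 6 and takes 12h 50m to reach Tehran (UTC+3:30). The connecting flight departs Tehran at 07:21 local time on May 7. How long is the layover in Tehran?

3 hours 15 minutes

Convert departure to UTC: 12:46 − 1:00 = 11:46 UTC on May 6.
Add 12 hours and 50 minutes flight time → 00:36 UTC (May 7).
Tehran is UTC+3:30, so local arrival = 00:36 + 3:30 = 04:06 on May 7.
Layover = 07:21 − 04:06 = 3 hours 15 minutes.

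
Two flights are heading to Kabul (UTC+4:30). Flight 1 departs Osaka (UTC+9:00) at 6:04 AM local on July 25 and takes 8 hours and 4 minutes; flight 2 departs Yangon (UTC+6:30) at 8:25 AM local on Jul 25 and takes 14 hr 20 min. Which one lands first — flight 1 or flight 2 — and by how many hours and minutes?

Flight 1 in UTC: 6:04 AM − 9:00 = 9:04 PM on Jul 24.
+8 hours and 4 minutes → arrive 5:08 AM UTC on Jul 25.
Flight 2 in UTC: 8:25 AM − 6:30 = 1:55 AM on Jul 25.
+14 hours and 20 minutes → arrive 4:15 PM UTC on Jul 25.
Flight 1 lands earlier by 11 hours 7 minutes.

the first, by 11 hours 7 minutes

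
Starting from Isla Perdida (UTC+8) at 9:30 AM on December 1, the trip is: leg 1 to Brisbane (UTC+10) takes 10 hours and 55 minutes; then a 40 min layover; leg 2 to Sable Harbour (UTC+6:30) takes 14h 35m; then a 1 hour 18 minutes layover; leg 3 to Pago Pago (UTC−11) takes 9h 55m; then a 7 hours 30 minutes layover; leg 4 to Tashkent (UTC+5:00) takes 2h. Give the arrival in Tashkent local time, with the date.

Convert departure to UTC: 9:30 AM − 8:00 = 1:30 AM UTC on Dec 1.
Add 10 hours 55 minutes leg 1 → 12:25 PM UTC.
Add 40 minutes layover in Brisbane → 1:05 PM UTC.
Add 14 hours 35 minutes leg 2 → 3:40 AM UTC (Dec 2).
Add 1 hour and 18 minutes layover in Sable Harbour → 4:58 AM UTC.
Add 9 hours 55 minutes leg 3 → 2:53 PM UTC.
Add 7 hours and 30 minutes layover in Pago Pago → 10:23 PM UTC.
Add 2 hours leg 4 → 12:23 AM UTC (Dec 3).
Tashkent is UTC+5:00, so local arrival = 12:23 AM + 5:00 = 5:23 AM on Dec 3.

5:23 AM on Dec 3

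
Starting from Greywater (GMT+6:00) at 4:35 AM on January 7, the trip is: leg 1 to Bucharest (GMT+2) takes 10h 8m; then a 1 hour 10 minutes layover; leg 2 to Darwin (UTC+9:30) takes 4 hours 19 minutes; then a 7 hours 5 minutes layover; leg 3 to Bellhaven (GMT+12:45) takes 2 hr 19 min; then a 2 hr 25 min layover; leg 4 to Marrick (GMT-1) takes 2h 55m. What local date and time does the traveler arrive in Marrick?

Convert departure to UTC: 4:35 AM − 6:00 = 10:35 PM UTC on Jan 6.
Add 10 hours 8 minutes leg 1 → 8:43 AM UTC (Jan 7).
Add 1 hour and 10 minutes layover in Bucharest → 9:53 AM UTC.
Add 4 hours 19 minutes leg 2 → 2:12 PM UTC.
Add 7 hours 5 minutes layover in Darwin → 9:17 PM UTC.
Add 2 hours and 19 minutes leg 3 → 11:36 PM UTC.
Add 2 hours 25 minutes layover in Bellhaven → 2:01 AM UTC (Jan 8).
Add 2 hours and 55 minutes leg 4 → 4:56 AM UTC.
Marrick is UTC−1:00, so local arrival = 4:56 AM − 1:00 = 3:56 AM on Jan 8.

3:56 AM on Jan 8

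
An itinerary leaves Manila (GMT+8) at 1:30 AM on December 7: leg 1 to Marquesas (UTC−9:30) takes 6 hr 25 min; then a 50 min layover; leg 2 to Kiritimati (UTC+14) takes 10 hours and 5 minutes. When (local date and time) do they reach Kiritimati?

Convert departure to UTC: 1:30 AM − 8:00 = 5:30 PM UTC on Dec 6.
Add 6 hours and 25 minutes leg 1 → 11:55 PM UTC.
Add 50 minutes layover in Marquesas → 12:45 AM UTC (Dec 7).
Add 10 hours and 5 minutes leg 2 → 10:50 AM UTC.
Kiritimati is UTC+14:00, so local arrival = 10:50 AM + 14:00 = 12:50 AM on Dec 8.

12:50 AM on Dec 8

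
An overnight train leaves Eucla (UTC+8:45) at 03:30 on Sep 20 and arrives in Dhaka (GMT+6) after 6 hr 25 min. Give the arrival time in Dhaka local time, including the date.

07:10 on Sep 20

Convert departure to UTC: 03:30 − 8:45 = 18:45 UTC on Sep 19.
Add 6 hours 25 minutes travel time → 01:10 UTC (Sep 20).
Dhaka is UTC+6:00, so local arrival = 01:10 + 6:00 = 07:10 on Sep 20.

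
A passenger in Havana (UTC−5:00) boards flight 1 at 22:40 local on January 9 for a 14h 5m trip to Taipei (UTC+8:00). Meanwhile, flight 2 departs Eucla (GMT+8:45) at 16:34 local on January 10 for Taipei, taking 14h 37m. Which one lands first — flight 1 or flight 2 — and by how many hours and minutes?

the first, by 4 hours 41 minutes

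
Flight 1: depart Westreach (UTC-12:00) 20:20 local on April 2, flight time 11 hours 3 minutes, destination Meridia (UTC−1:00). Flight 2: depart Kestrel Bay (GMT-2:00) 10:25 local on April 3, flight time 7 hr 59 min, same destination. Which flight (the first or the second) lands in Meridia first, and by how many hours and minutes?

the first, by 1 hour 1 minute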